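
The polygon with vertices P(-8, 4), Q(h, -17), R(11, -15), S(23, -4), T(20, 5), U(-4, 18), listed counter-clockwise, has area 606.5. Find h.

6

The doubled signed area Σ (x_i y_{i+1} − x_{i+1} y_i) is linear in h.
With h=0 it equals 1327; the coefficient of h is -19 (from the two edges through Q).
So -19·h + 1327 = 2·606.5 = 1213 ⇒ h = 6.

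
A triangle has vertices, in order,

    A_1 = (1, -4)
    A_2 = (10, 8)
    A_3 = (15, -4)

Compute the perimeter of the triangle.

42

|A_1A_2| = √((9)² + (12)²) = √225 = 15
|A_2A_3| = √((5)² + (-12)²) = √169 = 13
|A_3A_1| = √((-14)² + (0)²) = √196 = 14
Perimeter = 15 + 13 + 14 = 42.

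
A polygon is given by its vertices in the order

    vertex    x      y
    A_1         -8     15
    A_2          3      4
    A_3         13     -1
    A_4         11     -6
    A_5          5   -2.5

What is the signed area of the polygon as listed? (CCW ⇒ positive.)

-70.75

Apply the surveyor's formula: 2A = Σ (x_i·y_{i+1} − x_{i+1}·y_i), indices taken mod 5.
Σ = (-77) + (-55) + (-67) + (2.5) + (55) = -141.5
Signed area = Σ/2 = -70.75 (negative ⇒ clockwise traversal).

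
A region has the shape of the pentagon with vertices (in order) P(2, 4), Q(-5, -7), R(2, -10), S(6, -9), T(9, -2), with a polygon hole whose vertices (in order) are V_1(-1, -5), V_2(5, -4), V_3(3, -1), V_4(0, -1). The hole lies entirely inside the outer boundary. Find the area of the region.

Outer boundary:
Apply Gauss's area formula: 2A = Σ (x_i·y_{i+1} − x_{i+1}·y_i), indices taken mod 5.
Σ = (6) + (64) + (42) + (69) + (40) = 221
Area = |Σ|/2 = 110.5.
Hole:
Apply the surveyor's formula: 2A = Σ (x_i·y_{i+1} − x_{i+1}·y_i), indices taken mod 4.
Σ = (29) + (7) + (-3) + (-1) = 32
Area = |Σ|/2 = 16.
Net area = 110.5 − 16 = 94.5.

94.5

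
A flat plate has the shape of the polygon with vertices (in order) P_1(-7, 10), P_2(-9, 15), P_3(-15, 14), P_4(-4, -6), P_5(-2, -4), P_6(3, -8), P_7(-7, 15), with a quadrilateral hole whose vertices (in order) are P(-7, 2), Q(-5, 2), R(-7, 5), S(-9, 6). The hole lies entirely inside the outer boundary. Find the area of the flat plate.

137

Outer boundary:
Apply Gauss's area formula: 2A = Σ (x_i·y_{i+1} − x_{i+1}·y_i), indices taken mod 7.
Σ = (-15) + (99) + (146) + (4) + (28) + (-11) + (35) = 286
Area = |Σ|/2 = 143.
Hole:
Σ = (-4) + (-11) + (3) + (24) = 12
Area = |Σ|/2 = 6.
Net area = 143 − 6 = 137.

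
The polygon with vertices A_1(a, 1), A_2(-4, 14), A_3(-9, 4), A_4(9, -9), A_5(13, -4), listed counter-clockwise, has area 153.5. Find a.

Write out the shoelace sum; only the two edges meeting at A_1 involve a:
2·Area = [(13·1 − a·(-4)) + (a·14 − (-4)·1)] + 236
       = 18·a + 253 = 307
⇒ a = 3.

3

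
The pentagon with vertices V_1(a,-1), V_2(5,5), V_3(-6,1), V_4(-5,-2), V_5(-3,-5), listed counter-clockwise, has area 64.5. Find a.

5

The doubled signed area Σ (x_i y_{i+1} − x_{i+1} y_i) is linear in a.
With a=0 it equals 79; the coefficient of a is 10 (from the two edges through V_1).
So 10·a + 79 = 2·64.5 = 129 ⇒ a = 5.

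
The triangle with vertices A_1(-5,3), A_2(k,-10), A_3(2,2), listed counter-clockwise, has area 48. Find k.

Write out the shoelace sum; only the two edges meeting at A_2 involve k:
2·Area = [((-5)·(-10) − k·3) + (k·2 − 2·(-10))] + 16
       = -1·k + 86 = 96
⇒ k = -10.

-10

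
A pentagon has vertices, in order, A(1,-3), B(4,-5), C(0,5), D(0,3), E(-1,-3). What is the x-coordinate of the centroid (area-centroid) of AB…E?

28/27

Apply the shoelace (surveyor's) formula. First the cross-terms c_i = x_i·y_{i+1} − x_{i+1}·y_i:
  7, 20, 0, 3, 6  ⇒  2A = 36, A = 18.
Then Σ (x_i + x_{i+1})·c_i = 112, so x̄ = 112 / (6·18) = 28/27.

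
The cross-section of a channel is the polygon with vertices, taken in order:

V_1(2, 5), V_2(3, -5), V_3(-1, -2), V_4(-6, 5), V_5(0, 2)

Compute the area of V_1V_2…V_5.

34.5

Apply Gauss's area formula: 2A = Σ (x_i·y_{i+1} − x_{i+1}·y_i), indices taken mod 5.
Cross-terms: -25, -11, -17, -12, -4  ⇒  Σ = -69
Area = |Σ|/2 = 34.5.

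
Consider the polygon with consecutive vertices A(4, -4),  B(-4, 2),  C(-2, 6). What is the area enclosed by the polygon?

Σ = (-8) + (-20) + (-16) = -44
Area = |Σ|/2 = 22.

22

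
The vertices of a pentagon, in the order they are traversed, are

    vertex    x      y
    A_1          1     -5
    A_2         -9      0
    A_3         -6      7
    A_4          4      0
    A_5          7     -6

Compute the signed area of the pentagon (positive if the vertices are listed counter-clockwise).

-94.5

Σ = (-45) + (-63) + (-28) + (-24) + (-29) = -189
Signed area = Σ/2 = -94.5 (negative ⇒ clockwise traversal).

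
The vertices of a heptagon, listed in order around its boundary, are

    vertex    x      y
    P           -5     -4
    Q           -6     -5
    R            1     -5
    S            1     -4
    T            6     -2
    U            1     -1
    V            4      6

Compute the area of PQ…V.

39.5

Apply Gauss's area formula: 2A = Σ (x_i·y_{i+1} − x_{i+1}·y_i), indices taken mod 7.
P→Q: (-5)(-5) − (-6)(-4) = 1
Q→R: (-6)(-5) − (1)(-5) = 35
R→S: (1)(-4) − (1)(-5) = 1
S→T: (1)(-2) − (6)(-4) = 22
T→U: (6)(-1) − (1)(-2) = -4
U→V: (1)(6) − (4)(-1) = 10
V→P: (4)(-4) − (-5)(6) = 14
Σ = 79
Area = |Σ|/2 = 39.5.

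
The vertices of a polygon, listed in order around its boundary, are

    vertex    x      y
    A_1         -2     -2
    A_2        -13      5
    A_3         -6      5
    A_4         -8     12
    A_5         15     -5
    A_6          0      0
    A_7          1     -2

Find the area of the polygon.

124.5

Apply the shoelace (surveyor's) formula: 2A = Σ (x_i·y_{i+1} − x_{i+1}·y_i), indices taken mod 7.
Cross-terms: -36, -35, -32, -140, 0, 0, -6  ⇒  Σ = -249
Area = |Σ|/2 = 124.5.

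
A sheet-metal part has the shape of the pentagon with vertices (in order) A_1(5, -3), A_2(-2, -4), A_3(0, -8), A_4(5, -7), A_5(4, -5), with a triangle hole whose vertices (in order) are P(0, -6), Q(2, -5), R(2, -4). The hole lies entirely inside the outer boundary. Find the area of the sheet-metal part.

22

Outer boundary:
Σ = (-26) + (16) + (40) + (3) + (13) = 46
Area = |Σ|/2 = 23.
Hole:
Σ = (12) + (2) + (-12) = 2
Area = |Σ|/2 = 1.
Net area = 23 − 1 = 22.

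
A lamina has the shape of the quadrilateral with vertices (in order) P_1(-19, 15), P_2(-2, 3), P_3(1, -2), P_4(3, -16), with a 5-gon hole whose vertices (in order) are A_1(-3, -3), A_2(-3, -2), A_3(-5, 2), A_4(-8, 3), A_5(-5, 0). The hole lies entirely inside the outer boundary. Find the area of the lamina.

141.5

Outer boundary:
Σ = (-27) + (1) + (-10) + (-259) = -295
Area = |Σ|/2 = 147.5.
Hole:
Cross-terms: -3, -16, 1, 15, 15  ⇒  Σ = 12
Area = |Σ|/2 = 6.
Net area = 147.5 − 6 = 141.5.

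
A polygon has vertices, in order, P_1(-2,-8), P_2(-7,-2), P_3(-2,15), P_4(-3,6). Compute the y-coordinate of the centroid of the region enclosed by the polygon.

Apply the surveyor's formula. First the cross-terms c_i = x_i·y_{i+1} − x_{i+1}·y_i:
  -52, -109, 33, 36  ⇒  2A = -92, A = -46.
Then Σ (y_i + y_{i+1})·c_i = -276, so ȳ = -276 / (6·(-46)) = 1.

1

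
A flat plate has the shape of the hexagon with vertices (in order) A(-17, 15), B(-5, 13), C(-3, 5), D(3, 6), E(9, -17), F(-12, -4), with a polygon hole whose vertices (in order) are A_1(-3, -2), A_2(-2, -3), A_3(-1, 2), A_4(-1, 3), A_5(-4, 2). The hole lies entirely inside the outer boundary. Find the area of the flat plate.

368.5

Outer boundary:
Σ = (-146) + (14) + (-33) + (-105) + (-240) + (-248) = -758
Area = |Σ|/2 = 379.
Hole:
Apply the surveyor's formula: 2A = Σ (x_i·y_{i+1} − x_{i+1}·y_i), indices taken mod 5.
Σ = (5) + (-7) + (-1) + (10) + (14) = 21
Area = |Σ|/2 = 10.5.
Net area = 379 − 10.5 = 368.5.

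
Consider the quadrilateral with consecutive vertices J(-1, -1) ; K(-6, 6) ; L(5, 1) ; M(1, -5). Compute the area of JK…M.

Apply Gauss's area formula: 2A = Σ (x_i·y_{i+1} − x_{i+1}·y_i), indices taken mod 4.
Cross-terms: -12, -36, -26, -6  ⇒  Σ = -80
Area = |Σ|/2 = 40.

40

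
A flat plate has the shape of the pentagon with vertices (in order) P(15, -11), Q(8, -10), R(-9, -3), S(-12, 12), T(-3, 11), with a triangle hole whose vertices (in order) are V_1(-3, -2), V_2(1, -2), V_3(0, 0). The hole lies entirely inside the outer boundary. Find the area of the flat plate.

Outer boundary:
Σ = (-62) + (-114) + (-144) + (-96) + (-132) = -548
Area = |Σ|/2 = 274.
Hole:
Apply Gauss's area formula: 2A = Σ (x_i·y_{i+1} − x_{i+1}·y_i), indices taken mod 3.
V_1→V_2: (-3)(-2) − (1)(-2) = 8
V_2→V_3: (1)(0) − (0)(-2) = 0
V_3→V_1: (0)(-2) − (-3)(0) = 0
Σ = 8
Area = |Σ|/2 = 4.
Net area = 274 − 4 = 270.

270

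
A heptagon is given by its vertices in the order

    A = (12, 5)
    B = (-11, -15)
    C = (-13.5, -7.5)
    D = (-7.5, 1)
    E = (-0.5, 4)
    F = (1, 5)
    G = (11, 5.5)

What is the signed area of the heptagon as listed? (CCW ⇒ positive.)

Apply the shoelace formula: 2A = Σ (x_i·y_{i+1} − x_{i+1}·y_i), indices taken mod 7.
A→B: (12)(-15) − (-11)(5) = -125
B→C: (-11)(-7.5) − (-13.5)(-15) = -120
C→D: (-13.5)(1) − (-7.5)(-7.5) = -69.75
D→E: (-7.5)(4) − (-0.5)(1) = -29.5
E→F: (-0.5)(5) − (1)(4) = -6.5
F→G: (1)(5.5) − (11)(5) = -49.5
G→A: (11)(5) − (12)(5.5) = -11
Σ = -411.25
Signed area = Σ/2 = -205.625 (negative ⇒ clockwise traversal).

-205.625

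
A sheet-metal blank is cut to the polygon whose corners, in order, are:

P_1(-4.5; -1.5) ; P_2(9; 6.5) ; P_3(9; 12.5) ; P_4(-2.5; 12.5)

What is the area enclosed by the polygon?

Σ = (-15.75) + (54) + (143.75) + (60) = 242
Area = |Σ|/2 = 121.

121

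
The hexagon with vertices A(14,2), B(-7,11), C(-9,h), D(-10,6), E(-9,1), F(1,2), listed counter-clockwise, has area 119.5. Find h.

9

Write out the shoelace sum; only the two edges meeting at C involve h:
2·Area = [((-7)·h − (-9)·11) + ((-9)·6 − (-10)·h)] + 167
       = 3·h + 212 = 239
⇒ h = 9.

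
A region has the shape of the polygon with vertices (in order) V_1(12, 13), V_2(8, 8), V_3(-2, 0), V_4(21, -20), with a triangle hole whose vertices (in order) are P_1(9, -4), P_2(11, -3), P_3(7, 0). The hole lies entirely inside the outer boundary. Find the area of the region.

275.5

Outer boundary:
Apply the surveyor's formula: 2A = Σ (x_i·y_{i+1} − x_{i+1}·y_i), indices taken mod 4.
Σ = (-8) + (16) + (40) + (513) = 561
Area = |Σ|/2 = 280.5.
Hole:
Apply the shoelace formula: 2A = Σ (x_i·y_{i+1} − x_{i+1}·y_i), indices taken mod 3.
P_1→P_2: (9)(-3) − (11)(-4) = 17
P_2→P_3: (11)(0) − (7)(-3) = 21
P_3→P_1: (7)(-4) − (9)(0) = -28
Σ = 10
Area = |Σ|/2 = 5.
Net area = 280.5 − 5 = 275.5.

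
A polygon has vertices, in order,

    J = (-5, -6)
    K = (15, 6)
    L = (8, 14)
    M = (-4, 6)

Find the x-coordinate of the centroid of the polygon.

56/15

Apply Gauss's area formula. First the cross-terms c_i = x_i·y_{i+1} − x_{i+1}·y_i:
  60, 162, 104, 54  ⇒  2A = 380, A = 190.
Then Σ (x_i + x_{i+1})·c_i = 4256, so x̄ = 4256 / (6·190) = 56/15.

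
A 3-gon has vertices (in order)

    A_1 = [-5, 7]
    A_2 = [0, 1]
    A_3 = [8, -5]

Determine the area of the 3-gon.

9

Apply the surveyor's formula: 2A = Σ (x_i·y_{i+1} − x_{i+1}·y_i), indices taken mod 3.
Σ = (-5) + (-8) + (31) = 18
Area = |Σ|/2 = 9.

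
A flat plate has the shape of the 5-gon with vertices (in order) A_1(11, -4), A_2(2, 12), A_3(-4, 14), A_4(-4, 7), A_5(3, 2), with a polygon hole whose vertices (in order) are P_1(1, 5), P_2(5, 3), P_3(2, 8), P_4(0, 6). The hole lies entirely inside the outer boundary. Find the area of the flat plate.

81.5

Outer boundary:
Cross-terms: 140, 76, 28, -29, -34  ⇒  Σ = 181
Area = |Σ|/2 = 90.5.
Hole:
Apply the shoelace (surveyor's) formula: 2A = Σ (x_i·y_{i+1} − x_{i+1}·y_i), indices taken mod 4.
Σ = (-22) + (34) + (12) + (-6) = 18
Area = |Σ|/2 = 9.
Net area = 90.5 − 9 = 81.5.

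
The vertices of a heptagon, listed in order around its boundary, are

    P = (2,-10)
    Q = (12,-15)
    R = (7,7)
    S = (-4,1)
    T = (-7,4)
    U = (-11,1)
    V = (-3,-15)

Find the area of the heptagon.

Σ = (90) + (189) + (35) + (-9) + (37) + (168) + (60) = 570
Area = |Σ|/2 = 285.

285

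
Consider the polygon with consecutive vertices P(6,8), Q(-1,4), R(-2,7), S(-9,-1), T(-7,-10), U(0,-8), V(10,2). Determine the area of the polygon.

192.5

Apply the shoelace formula: 2A = Σ (x_i·y_{i+1} − x_{i+1}·y_i), indices taken mod 7.
Cross-terms: 32, 1, 65, 83, 56, 80, 68  ⇒  Σ = 385
Area = |Σ|/2 = 192.5.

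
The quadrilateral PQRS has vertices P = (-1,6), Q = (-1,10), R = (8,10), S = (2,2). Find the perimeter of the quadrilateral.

28

|PQ| = √((0)² + (4)²) = √16 = 4
|QR| = √((9)² + (0)²) = √81 = 9
|RS| = √((-6)² + (-8)²) = √100 = 10
|SP| = √((-3)² + (4)²) = √25 = 5
Perimeter = 4 + 9 + 10 + 5 = 28.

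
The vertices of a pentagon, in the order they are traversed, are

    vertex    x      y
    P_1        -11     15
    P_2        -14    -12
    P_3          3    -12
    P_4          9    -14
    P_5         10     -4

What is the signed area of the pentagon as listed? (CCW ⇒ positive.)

P_1→P_2: (-11)(-12) − (-14)(15) = 342
P_2→P_3: (-14)(-12) − (3)(-12) = 204
P_3→P_4: (3)(-14) − (9)(-12) = 66
P_4→P_5: (9)(-4) − (10)(-14) = 104
P_5→P_1: (10)(15) − (-11)(-4) = 106
Σ = 822
Signed area = Σ/2 = 411 (positive ⇒ counter-clockwise traversal).

411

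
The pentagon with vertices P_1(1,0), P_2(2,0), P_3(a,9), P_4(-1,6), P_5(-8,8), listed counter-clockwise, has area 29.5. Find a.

0

The doubled signed area Σ (x_i y_{i+1} − x_{i+1} y_i) is linear in a.
With a=0 it equals 59; the coefficient of a is 6 (from the two edges through P_3).
So 6·a + 59 = 2·29.5 = 59 ⇒ a = 0.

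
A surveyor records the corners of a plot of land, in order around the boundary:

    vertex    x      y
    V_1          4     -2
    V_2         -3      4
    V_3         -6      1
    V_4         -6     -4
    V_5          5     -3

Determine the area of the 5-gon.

50.5

Apply the surveyor's formula: 2A = Σ (x_i·y_{i+1} − x_{i+1}·y_i), indices taken mod 5.
Σ = (10) + (21) + (30) + (38) + (2) = 101
Area = |Σ|/2 = 50.5.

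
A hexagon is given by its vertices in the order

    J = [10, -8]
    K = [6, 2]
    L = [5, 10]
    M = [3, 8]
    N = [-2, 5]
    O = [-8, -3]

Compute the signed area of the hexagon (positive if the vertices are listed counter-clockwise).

Apply the shoelace formula: 2A = Σ (x_i·y_{i+1} − x_{i+1}·y_i), indices taken mod 6.
Σ = (68) + (50) + (10) + (31) + (46) + (94) = 299
Signed area = Σ/2 = 149.5 (positive ⇒ counter-clockwise traversal).

149.5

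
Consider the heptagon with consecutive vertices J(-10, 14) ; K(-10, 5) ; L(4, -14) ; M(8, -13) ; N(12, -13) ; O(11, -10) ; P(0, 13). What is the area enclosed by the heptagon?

Apply Gauss's area formula: 2A = Σ (x_i·y_{i+1} − x_{i+1}·y_i), indices taken mod 7.
J→K: (-10)(5) − (-10)(14) = 90
K→L: (-10)(-14) − (4)(5) = 120
L→M: (4)(-13) − (8)(-14) = 60
M→N: (8)(-13) − (12)(-13) = 52
N→O: (12)(-10) − (11)(-13) = 23
O→P: (11)(13) − (0)(-10) = 143
P→J: (0)(14) − (-10)(13) = 130
Σ = 618
Area = |Σ|/2 = 309.

309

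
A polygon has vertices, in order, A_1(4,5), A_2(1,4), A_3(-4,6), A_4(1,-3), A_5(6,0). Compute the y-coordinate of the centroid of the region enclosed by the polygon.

Apply the surveyor's formula. First the cross-terms c_i = x_i·y_{i+1} − x_{i+1}·y_i:
  11, 22, 6, 18, 30  ⇒  2A = 87, A = 43.5.
Then Σ (y_i + y_{i+1})·c_i = 433, so ȳ = 433 / (6·43.5) = 433/261.

433/261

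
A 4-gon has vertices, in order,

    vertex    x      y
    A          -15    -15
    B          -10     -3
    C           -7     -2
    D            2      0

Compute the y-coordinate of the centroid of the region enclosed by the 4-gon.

Apply the shoelace formula. First the cross-terms c_i = x_i·y_{i+1} − x_{i+1}·y_i:
  -105, -1, 4, -30  ⇒  2A = -132, A = -66.
Then Σ (y_i + y_{i+1})·c_i = 2337, so ȳ = 2337 / (6·(-66)) = -779/132.

-779/132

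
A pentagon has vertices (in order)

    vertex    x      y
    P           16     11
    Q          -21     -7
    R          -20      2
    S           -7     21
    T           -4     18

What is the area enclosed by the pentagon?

421.5

P→Q: (16)(-7) − (-21)(11) = 119
Q→R: (-21)(2) − (-20)(-7) = -182
R→S: (-20)(21) − (-7)(2) = -406
S→T: (-7)(18) − (-4)(21) = -42
T→P: (-4)(11) − (16)(18) = -332
Σ = -843
Area = |Σ|/2 = 421.5.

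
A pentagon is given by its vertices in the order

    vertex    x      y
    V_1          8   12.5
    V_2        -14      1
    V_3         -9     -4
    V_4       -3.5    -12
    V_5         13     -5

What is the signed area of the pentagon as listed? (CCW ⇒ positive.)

Apply the shoelace formula: 2A = Σ (x_i·y_{i+1} − x_{i+1}·y_i), indices taken mod 5.
Σ = (183) + (65) + (94) + (173.5) + (202.5) = 718
Signed area = Σ/2 = 359 (positive ⇒ counter-clockwise traversal).

359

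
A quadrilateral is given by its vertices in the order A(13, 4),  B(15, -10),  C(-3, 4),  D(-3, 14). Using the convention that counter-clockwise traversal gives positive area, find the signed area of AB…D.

Apply Gauss's area formula: 2A = Σ (x_i·y_{i+1} − x_{i+1}·y_i), indices taken mod 4.
Σ = (-190) + (30) + (-30) + (-194) = -384
Signed area = Σ/2 = -192 (negative ⇒ clockwise traversal).

-192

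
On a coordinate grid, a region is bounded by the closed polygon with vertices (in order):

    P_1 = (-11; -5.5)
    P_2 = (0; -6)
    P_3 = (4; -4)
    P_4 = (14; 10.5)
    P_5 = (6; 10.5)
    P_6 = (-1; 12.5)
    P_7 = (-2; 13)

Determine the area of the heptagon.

Cross-terms: 66, 24, 98, 84, 85.5, 12, 154  ⇒  Σ = 523.5
Area = |Σ|/2 = 261.75.

261.75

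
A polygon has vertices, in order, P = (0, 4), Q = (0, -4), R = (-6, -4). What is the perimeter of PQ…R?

24

|PQ| = √((0)² + (-8)²) = √64 = 8
|QR| = √((-6)² + (0)²) = √36 = 6
|RP| = √((6)² + (8)²) = √100 = 10
Perimeter = 8 + 6 + 10 = 24.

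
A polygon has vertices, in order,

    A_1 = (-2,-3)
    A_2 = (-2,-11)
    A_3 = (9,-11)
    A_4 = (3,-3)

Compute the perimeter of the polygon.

34

|A_1A_2| = √((0)² + (-8)²) = √64 = 8
|A_2A_3| = √((11)² + (0)²) = √121 = 11
|A_3A_4| = √((-6)² + (8)²) = √100 = 10
|A_4A_1| = √((-5)² + (0)²) = √25 = 5
Perimeter = 8 + 11 + 10 + 5 = 34.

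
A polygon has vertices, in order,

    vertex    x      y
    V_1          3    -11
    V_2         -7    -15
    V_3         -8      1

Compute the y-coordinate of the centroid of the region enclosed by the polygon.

Apply Gauss's area formula. First the cross-terms c_i = x_i·y_{i+1} − x_{i+1}·y_i:
  -122, -127, 85  ⇒  2A = -164, A = -82.
Then Σ (y_i + y_{i+1})·c_i = 4100, so ȳ = 4100 / (6·(-82)) = -25/3.

-25/3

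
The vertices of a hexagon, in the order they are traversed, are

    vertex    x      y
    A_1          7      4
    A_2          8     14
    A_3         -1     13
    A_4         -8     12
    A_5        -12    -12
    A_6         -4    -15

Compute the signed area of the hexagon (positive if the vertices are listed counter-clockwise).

Apply Gauss's area formula: 2A = Σ (x_i·y_{i+1} − x_{i+1}·y_i), indices taken mod 6.
Σ = (66) + (118) + (92) + (240) + (132) + (89) = 737
Signed area = Σ/2 = 368.5 (positive ⇒ counter-clockwise traversal).

368.5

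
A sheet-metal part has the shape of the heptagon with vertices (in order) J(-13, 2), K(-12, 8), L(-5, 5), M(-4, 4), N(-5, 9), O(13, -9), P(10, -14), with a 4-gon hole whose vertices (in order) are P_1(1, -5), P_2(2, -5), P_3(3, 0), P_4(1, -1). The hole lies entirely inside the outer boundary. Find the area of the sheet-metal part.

Outer boundary:
Σ = (-80) + (-20) + (0) + (-16) + (-72) + (-92) + (-162) = -442
Area = |Σ|/2 = 221.
Hole:
Σ = (5) + (15) + (-3) + (-4) = 13
Area = |Σ|/2 = 6.5.
Net area = 221 − 6.5 = 214.5.

214.5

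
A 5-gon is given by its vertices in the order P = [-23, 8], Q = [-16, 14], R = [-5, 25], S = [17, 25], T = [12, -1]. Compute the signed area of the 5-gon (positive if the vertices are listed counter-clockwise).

Σ = (-194) + (-330) + (-550) + (-317) + (73) = -1318
Signed area = Σ/2 = -659 (negative ⇒ clockwise traversal).

-659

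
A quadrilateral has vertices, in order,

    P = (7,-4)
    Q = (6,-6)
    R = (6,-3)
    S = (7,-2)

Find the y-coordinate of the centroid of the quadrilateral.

Apply the surveyor's formula. First the cross-terms c_i = x_i·y_{i+1} − x_{i+1}·y_i:
  -18, 18, 9, -14  ⇒  2A = -5, A = -2.5.
Then Σ (y_i + y_{i+1})·c_i = 57, so ȳ = 57 / (6·(-2.5)) = -3.8.

-3.8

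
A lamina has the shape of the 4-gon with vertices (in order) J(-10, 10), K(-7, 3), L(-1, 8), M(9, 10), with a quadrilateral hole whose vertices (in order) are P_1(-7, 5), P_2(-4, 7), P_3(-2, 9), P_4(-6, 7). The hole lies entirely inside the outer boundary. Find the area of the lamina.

43.5

Outer boundary:
Apply the surveyor's formula: 2A = Σ (x_i·y_{i+1} − x_{i+1}·y_i), indices taken mod 4.
Σ = (40) + (-53) + (-82) + (190) = 95
Area = |Σ|/2 = 47.5.
Hole:
Apply the surveyor's formula: 2A = Σ (x_i·y_{i+1} − x_{i+1}·y_i), indices taken mod 4.
Cross-terms: -29, -22, 40, 19  ⇒  Σ = 8
Area = |Σ|/2 = 4.
Net area = 47.5 − 4 = 43.5.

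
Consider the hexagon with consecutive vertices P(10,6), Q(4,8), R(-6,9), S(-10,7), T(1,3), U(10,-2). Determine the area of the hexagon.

99.5

Apply Gauss's area formula: 2A = Σ (x_i·y_{i+1} − x_{i+1}·y_i), indices taken mod 6.
Σ = (56) + (84) + (48) + (-37) + (-32) + (80) = 199
Area = |Σ|/2 = 99.5.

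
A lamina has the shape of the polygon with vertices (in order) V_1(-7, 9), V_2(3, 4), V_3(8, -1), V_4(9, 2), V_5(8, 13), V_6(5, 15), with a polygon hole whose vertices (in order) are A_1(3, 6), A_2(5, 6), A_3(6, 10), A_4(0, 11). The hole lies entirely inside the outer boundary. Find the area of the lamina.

103

Outer boundary:
Cross-terms: -55, -35, 25, 101, 55, 150  ⇒  Σ = 241
Area = |Σ|/2 = 120.5.
Hole:
Cross-terms: -12, 14, 66, -33  ⇒  Σ = 35
Area = |Σ|/2 = 17.5.
Net area = 120.5 − 17.5 = 103.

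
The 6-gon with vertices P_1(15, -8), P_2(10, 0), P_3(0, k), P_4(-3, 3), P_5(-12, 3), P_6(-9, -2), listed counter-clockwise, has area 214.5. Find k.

The doubled signed area Σ (x_i y_{i+1} − x_{i+1} y_i) is linear in k.
With k=0 it equals 260; the coefficient of k is 13 (from the two edges through P_3).
So 13·k + 260 = 2·214.5 = 429 ⇒ k = 13.

13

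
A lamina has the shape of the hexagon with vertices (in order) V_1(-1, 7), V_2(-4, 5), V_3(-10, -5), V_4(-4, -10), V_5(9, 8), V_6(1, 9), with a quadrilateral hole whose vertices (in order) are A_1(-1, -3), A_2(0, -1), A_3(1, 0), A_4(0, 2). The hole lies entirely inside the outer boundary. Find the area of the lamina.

Outer boundary:
V_1→V_2: (-1)(5) − (-4)(7) = 23
V_2→V_3: (-4)(-5) − (-10)(5) = 70
V_3→V_4: (-10)(-10) − (-4)(-5) = 80
V_4→V_5: (-4)(8) − (9)(-10) = 58
V_5→V_6: (9)(9) − (1)(8) = 73
V_6→V_1: (1)(7) − (-1)(9) = 16
Σ = 320
Area = |Σ|/2 = 160.
Hole:
Apply Gauss's area formula: 2A = Σ (x_i·y_{i+1} − x_{i+1}·y_i), indices taken mod 4.
Σ = (1) + (1) + (2) + (2) = 6
Area = |Σ|/2 = 3.
Net area = 160 − 3 = 157.

157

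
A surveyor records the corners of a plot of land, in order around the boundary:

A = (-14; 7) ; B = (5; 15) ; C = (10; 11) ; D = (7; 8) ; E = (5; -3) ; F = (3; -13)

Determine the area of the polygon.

Apply the surveyor's formula: 2A = Σ (x_i·y_{i+1} − x_{i+1}·y_i), indices taken mod 6.
Σ = (-245) + (-95) + (3) + (-61) + (-56) + (-161) = -615
Area = |Σ|/2 = 307.5.

307.5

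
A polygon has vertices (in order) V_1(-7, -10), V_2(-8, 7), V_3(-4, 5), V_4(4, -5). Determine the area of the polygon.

Apply the surveyor's formula: 2A = Σ (x_i·y_{i+1} − x_{i+1}·y_i), indices taken mod 4.
V_1→V_2: (-7)(7) − (-8)(-10) = -129
V_2→V_3: (-8)(5) − (-4)(7) = -12
V_3→V_4: (-4)(-5) − (4)(5) = 0
V_4→V_1: (4)(-10) − (-7)(-5) = -75
Σ = -216
Area = |Σ|/2 = 108.

108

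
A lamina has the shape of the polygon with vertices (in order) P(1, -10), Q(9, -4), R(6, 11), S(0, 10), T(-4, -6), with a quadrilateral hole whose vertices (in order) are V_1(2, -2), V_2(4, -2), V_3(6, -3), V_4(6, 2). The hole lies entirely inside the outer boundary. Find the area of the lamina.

Outer boundary:
Apply the shoelace (surveyor's) formula: 2A = Σ (x_i·y_{i+1} − x_{i+1}·y_i), indices taken mod 5.
Σ = (86) + (123) + (60) + (40) + (46) = 355
Area = |Σ|/2 = 177.5.
Hole:
Apply the shoelace (surveyor's) formula: 2A = Σ (x_i·y_{i+1} − x_{i+1}·y_i), indices taken mod 4.
V_1→V_2: (2)(-2) − (4)(-2) = 4
V_2→V_3: (4)(-3) − (6)(-2) = 0
V_3→V_4: (6)(2) − (6)(-3) = 30
V_4→V_1: (6)(-2) − (2)(2) = -16
Σ = 18
Area = |Σ|/2 = 9.
Net area = 177.5 − 9 = 168.5.

168.5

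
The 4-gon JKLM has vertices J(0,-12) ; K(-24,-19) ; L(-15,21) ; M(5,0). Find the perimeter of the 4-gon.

|JK| = √((-24)² + (-7)²) = √625 = 25
|KL| = √((9)² + (40)²) = √1681 = 41
|LM| = √((20)² + (-21)²) = √841 = 29
|MJ| = √((-5)² + (-12)²) = √169 = 13
Perimeter = 25 + 41 + 29 + 13 = 108.

108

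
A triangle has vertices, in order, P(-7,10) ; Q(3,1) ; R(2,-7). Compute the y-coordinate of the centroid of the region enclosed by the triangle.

Apply the shoelace formula. First the cross-terms c_i = x_i·y_{i+1} − x_{i+1}·y_i:
  -37, -23, -29  ⇒  2A = -89, A = -44.5.
Then Σ (y_i + y_{i+1})·c_i = -356, so ȳ = -356 / (6·(-44.5)) = 4/3.

4/3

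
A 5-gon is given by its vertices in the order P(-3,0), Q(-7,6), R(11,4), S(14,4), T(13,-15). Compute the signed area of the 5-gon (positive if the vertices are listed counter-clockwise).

-215.5

Apply Gauss's area formula: 2A = Σ (x_i·y_{i+1} − x_{i+1}·y_i), indices taken mod 5.
Cross-terms: -18, -94, -12, -262, -45  ⇒  Σ = -431
Signed area = Σ/2 = -215.5 (negative ⇒ clockwise traversal).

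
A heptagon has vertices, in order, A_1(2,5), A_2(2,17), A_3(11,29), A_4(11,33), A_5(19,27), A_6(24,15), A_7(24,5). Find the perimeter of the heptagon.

86

|A_1A_2| = √((0)² + (12)²) = √144 = 12
|A_2A_3| = √((9)² + (12)²) = √225 = 15
|A_3A_4| = √((0)² + (4)²) = √16 = 4
|A_4A_5| = √((8)² + (-6)²) = √100 = 10
|A_5A_6| = √((5)² + (-12)²) = √169 = 13
|A_6A_7| = √((0)² + (-10)²) = √100 = 10
|A_7A_1| = √((-22)² + (0)²) = √484 = 22
Perimeter = 12 + 15 + 4 + 10 + 13 + 10 + 22 = 86.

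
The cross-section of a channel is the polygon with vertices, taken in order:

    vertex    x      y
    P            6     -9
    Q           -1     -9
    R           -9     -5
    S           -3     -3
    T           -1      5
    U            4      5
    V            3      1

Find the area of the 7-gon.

107

Apply the shoelace formula: 2A = Σ (x_i·y_{i+1} − x_{i+1}·y_i), indices taken mod 7.
Σ = (-63) + (-76) + (12) + (-18) + (-25) + (-11) + (-33) = -214
Area = |Σ|/2 = 107.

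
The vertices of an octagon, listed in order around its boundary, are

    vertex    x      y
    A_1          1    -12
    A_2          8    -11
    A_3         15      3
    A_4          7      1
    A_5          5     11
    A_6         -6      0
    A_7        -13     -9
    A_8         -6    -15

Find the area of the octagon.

344

Apply the shoelace formula: 2A = Σ (x_i·y_{i+1} − x_{i+1}·y_i), indices taken mod 8.
Σ = (85) + (189) + (-6) + (72) + (66) + (54) + (141) + (87) = 688
Area = |Σ|/2 = 344.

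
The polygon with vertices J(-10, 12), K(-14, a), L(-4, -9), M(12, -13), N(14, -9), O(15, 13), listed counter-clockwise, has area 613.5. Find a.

-12

The doubled signed area Σ (x_i y_{i+1} − x_{i+1} y_i) is linear in a.
With a=0 it equals 1155; the coefficient of a is -6 (from the two edges through K).
So -6·a + 1155 = 2·613.5 = 1227 ⇒ a = -12.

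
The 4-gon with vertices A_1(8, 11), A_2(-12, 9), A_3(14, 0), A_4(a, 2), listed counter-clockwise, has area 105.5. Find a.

Write out the shoelace sum; only the two edges meeting at A_4 involve a:
2·Area = [(14·2 − a·0) + (a·11 − 8·2)] + 78
       = 11·a + 90 = 211
⇒ a = 11.

11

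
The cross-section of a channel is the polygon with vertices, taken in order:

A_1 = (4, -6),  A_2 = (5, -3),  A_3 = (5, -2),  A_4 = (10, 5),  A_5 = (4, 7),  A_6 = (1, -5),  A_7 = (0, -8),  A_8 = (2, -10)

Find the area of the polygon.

63.5

A_1→A_2: (4)(-3) − (5)(-6) = 18
A_2→A_3: (5)(-2) − (5)(-3) = 5
A_3→A_4: (5)(5) − (10)(-2) = 45
A_4→A_5: (10)(7) − (4)(5) = 50
A_5→A_6: (4)(-5) − (1)(7) = -27
A_6→A_7: (1)(-8) − (0)(-5) = -8
A_7→A_8: (0)(-10) − (2)(-8) = 16
A_8→A_1: (2)(-6) − (4)(-10) = 28
Σ = 127
Area = |Σ|/2 = 63.5.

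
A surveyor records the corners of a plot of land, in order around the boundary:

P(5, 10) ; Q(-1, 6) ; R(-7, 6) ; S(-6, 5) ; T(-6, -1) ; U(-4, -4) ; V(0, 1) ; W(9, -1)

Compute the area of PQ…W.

Σ = (40) + (36) + (1) + (36) + (20) + (-4) + (-9) + (95) = 215
Area = |Σ|/2 = 107.5.

107.5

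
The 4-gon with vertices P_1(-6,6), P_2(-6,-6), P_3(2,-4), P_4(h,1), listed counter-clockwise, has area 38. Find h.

Write out the shoelace sum; only the two edges meeting at P_4 involve h:
2·Area = [(2·1 − h·(-4)) + (h·6 − (-6)·1)] + 108
       = 10·h + 116 = 76
⇒ h = -4.

-4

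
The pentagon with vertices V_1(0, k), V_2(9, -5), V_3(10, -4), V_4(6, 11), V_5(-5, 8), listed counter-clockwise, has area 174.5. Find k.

-7

Write out the shoelace sum; only the two edges meeting at V_1 involve k:
2·Area = [((-5)·k − 0·8) + (0·(-5) − 9·k)] + 251
       = -14·k + 251 = 349
⇒ k = -7.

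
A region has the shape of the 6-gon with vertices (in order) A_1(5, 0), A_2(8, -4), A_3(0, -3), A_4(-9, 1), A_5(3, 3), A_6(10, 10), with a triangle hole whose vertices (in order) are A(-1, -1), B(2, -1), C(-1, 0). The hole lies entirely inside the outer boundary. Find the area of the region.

Outer boundary:
Apply the shoelace (surveyor's) formula: 2A = Σ (x_i·y_{i+1} − x_{i+1}·y_i), indices taken mod 6.
Σ = (-20) + (-24) + (-27) + (-30) + (0) + (-50) = -151
Area = |Σ|/2 = 75.5.
Hole:
Apply the surveyor's formula: 2A = Σ (x_i·y_{i+1} − x_{i+1}·y_i), indices taken mod 3.
Cross-terms: 3, -1, 1  ⇒  Σ = 3
Area = |Σ|/2 = 1.5.
Net area = 75.5 − 1.5 = 74.

74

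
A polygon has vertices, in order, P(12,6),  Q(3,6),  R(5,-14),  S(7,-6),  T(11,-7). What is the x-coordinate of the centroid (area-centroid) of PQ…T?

1602/217

Apply the shoelace formula. First the cross-terms c_i = x_i·y_{i+1} − x_{i+1}·y_i:
  54, -72, 68, 17, 150  ⇒  2A = 217, A = 108.5.
Then Σ (x_i + x_{i+1})·c_i = 4806, so x̄ = 4806 / (6·108.5) = 1602/217.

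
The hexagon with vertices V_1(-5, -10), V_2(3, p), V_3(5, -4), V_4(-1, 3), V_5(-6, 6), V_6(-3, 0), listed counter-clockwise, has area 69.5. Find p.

Write out the shoelace sum; only the two edges meeting at V_2 involve p:
2·Area = [((-5)·p − 3·(-10)) + (3·(-4) − 5·p)] + 71
       = -10·p + 89 = 139
⇒ p = -5.

-5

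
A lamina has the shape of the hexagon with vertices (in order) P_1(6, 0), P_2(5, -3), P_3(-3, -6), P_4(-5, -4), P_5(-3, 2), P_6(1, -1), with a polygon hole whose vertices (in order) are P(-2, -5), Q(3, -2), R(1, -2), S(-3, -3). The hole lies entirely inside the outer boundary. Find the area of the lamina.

Outer boundary:
Σ = (-18) + (-39) + (-18) + (-22) + (1) + (6) = -90
Area = |Σ|/2 = 45.
Hole:
Apply the shoelace (surveyor's) formula: 2A = Σ (x_i·y_{i+1} − x_{i+1}·y_i), indices taken mod 4.
Σ = (19) + (-4) + (-9) + (9) = 15
Area = |Σ|/2 = 7.5.
Net area = 45 − 7.5 = 37.5.

37.5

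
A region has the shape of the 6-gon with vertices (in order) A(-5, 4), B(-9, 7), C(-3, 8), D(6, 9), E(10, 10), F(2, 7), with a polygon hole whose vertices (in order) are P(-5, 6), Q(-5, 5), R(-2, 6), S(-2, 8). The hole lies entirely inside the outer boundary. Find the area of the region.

Outer boundary:
Apply the shoelace formula: 2A = Σ (x_i·y_{i+1} − x_{i+1}·y_i), indices taken mod 6.
Σ = (1) + (-51) + (-75) + (-30) + (50) + (43) = -62
Area = |Σ|/2 = 31.
Hole:
Apply the surveyor's formula: 2A = Σ (x_i·y_{i+1} − x_{i+1}·y_i), indices taken mod 4.
Cross-terms: 5, -20, -4, 28  ⇒  Σ = 9
Area = |Σ|/2 = 4.5.
Net area = 31 − 4.5 = 26.5.

26.5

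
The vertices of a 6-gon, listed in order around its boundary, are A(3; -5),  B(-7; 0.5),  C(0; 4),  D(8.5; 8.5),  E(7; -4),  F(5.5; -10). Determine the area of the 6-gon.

Apply Gauss's area formula: 2A = Σ (x_i·y_{i+1} − x_{i+1}·y_i), indices taken mod 6.
Σ = (-33.5) + (-28) + (-34) + (-93.5) + (-48) + (2.5) = -234.5
Area = |Σ|/2 = 117.25.

117.25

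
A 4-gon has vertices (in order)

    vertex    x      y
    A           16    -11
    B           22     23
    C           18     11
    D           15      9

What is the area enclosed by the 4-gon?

Apply the shoelace (surveyor's) formula: 2A = Σ (x_i·y_{i+1} − x_{i+1}·y_i), indices taken mod 4.
Σ = (610) + (-172) + (-3) + (-309) = 126
Area = |Σ|/2 = 63.

63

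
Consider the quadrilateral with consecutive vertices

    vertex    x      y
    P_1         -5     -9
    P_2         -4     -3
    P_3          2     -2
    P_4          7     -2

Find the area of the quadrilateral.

Apply Gauss's area formula: 2A = Σ (x_i·y_{i+1} − x_{i+1}·y_i), indices taken mod 4.
Σ = (-21) + (14) + (10) + (-73) = -70
Area = |Σ|/2 = 35.

35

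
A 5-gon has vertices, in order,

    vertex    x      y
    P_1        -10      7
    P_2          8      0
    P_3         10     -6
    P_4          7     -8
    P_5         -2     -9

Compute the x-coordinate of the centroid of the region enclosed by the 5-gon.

109/195

Apply the shoelace formula. First the cross-terms c_i = x_i·y_{i+1} − x_{i+1}·y_i:
  -56, -48, -38, -79, -104  ⇒  2A = -325, A = -162.5.
Then Σ (x_i + x_{i+1})·c_i = -545, so x̄ = -545 / (6·(-162.5)) = 109/195.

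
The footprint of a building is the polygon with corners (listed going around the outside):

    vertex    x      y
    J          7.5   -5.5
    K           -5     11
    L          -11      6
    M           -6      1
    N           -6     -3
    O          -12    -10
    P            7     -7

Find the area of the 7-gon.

Apply the shoelace (surveyor's) formula: 2A = Σ (x_i·y_{i+1} − x_{i+1}·y_i), indices taken mod 7.
J→K: (7.5)(11) − (-5)(-5.5) = 55
K→L: (-5)(6) − (-11)(11) = 91
L→M: (-11)(1) − (-6)(6) = 25
M→N: (-6)(-3) − (-6)(1) = 24
N→O: (-6)(-10) − (-12)(-3) = 24
O→P: (-12)(-7) − (7)(-10) = 154
P→J: (7)(-5.5) − (7.5)(-7) = 14
Σ = 387
Area = |Σ|/2 = 193.5.

193.5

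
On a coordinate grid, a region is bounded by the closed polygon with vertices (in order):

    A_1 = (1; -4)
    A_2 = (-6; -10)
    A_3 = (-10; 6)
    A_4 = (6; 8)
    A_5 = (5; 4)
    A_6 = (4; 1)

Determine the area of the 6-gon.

165

A_1→A_2: (1)(-10) − (-6)(-4) = -34
A_2→A_3: (-6)(6) − (-10)(-10) = -136
A_3→A_4: (-10)(8) − (6)(6) = -116
A_4→A_5: (6)(4) − (5)(8) = -16
A_5→A_6: (5)(1) − (4)(4) = -11
A_6→A_1: (4)(-4) − (1)(1) = -17
Σ = -330
Area = |Σ|/2 = 165.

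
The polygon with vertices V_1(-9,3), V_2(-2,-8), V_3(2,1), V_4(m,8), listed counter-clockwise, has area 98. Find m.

The doubled signed area Σ (x_i y_{i+1} − x_{i+1} y_i) is linear in m.
With m=0 it equals 180; the coefficient of m is 2 (from the two edges through V_4).
So 2·m + 180 = 2·98 = 196 ⇒ m = 8.

8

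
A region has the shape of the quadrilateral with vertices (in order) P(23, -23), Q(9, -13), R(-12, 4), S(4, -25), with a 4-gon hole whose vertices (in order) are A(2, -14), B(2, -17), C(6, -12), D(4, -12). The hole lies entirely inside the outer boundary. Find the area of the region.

269.5

Outer boundary:
Σ = (-92) + (-120) + (284) + (483) = 555
Area = |Σ|/2 = 277.5.
Hole:
Apply Gauss's area formula: 2A = Σ (x_i·y_{i+1} − x_{i+1}·y_i), indices taken mod 4.
A→B: (2)(-17) − (2)(-14) = -6
B→C: (2)(-12) − (6)(-17) = 78
C→D: (6)(-12) − (4)(-12) = -24
D→A: (4)(-14) − (2)(-12) = -32
Σ = 16
Area = |Σ|/2 = 8.
Net area = 277.5 − 8 = 269.5.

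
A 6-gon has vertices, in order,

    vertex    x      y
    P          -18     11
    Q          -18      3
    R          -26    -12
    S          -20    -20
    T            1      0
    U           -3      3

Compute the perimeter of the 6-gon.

|PQ| = √((0)² + (-8)²) = √64 = 8
|QR| = √((-8)² + (-15)²) = √289 = 17
|RS| = √((6)² + (-8)²) = √100 = 10
|ST| = √((21)² + (20)²) = √841 = 29
|TU| = √((-4)² + (3)²) = √25 = 5
|UP| = √((-15)² + (8)²) = √289 = 17
Perimeter = 8 + 17 + 10 + 29 + 5 + 17 = 86.

86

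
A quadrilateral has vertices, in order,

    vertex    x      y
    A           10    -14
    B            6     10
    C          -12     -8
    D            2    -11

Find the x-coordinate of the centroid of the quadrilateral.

112/81

Apply Gauss's area formula. First the cross-terms c_i = x_i·y_{i+1} − x_{i+1}·y_i:
  184, 72, 148, 82  ⇒  2A = 486, A = 243.
Then Σ (x_i + x_{i+1})·c_i = 2016, so x̄ = 2016 / (6·243) = 112/81.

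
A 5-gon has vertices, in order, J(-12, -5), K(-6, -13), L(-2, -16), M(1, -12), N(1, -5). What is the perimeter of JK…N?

|JK| = √((6)² + (-8)²) = √100 = 10
|KL| = √((4)² + (-3)²) = √25 = 5
|LM| = √((3)² + (4)²) = √25 = 5
|MN| = √((0)² + (7)²) = √49 = 7
|NJ| = √((-13)² + (0)²) = √169 = 13
Perimeter = 10 + 5 + 5 + 7 + 13 = 40.

40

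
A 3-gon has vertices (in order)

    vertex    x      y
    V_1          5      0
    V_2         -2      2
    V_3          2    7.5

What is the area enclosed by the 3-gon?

Σ = (10) + (-19) + (-37.5) = -46.5
Area = |Σ|/2 = 23.25.

23.25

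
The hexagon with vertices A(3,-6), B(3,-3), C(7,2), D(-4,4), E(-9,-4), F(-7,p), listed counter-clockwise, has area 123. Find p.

Write out the shoelace sum; only the two edges meeting at F involve p:
2·Area = [((-9)·p − (-7)·(-4)) + ((-7)·(-6) − 3·p)] + 124
       = -12·p + 138 = 246
⇒ p = -9.

-9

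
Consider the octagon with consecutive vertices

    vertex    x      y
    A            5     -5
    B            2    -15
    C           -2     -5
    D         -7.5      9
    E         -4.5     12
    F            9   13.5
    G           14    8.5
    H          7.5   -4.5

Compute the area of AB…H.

316.5

Apply the surveyor's formula: 2A = Σ (x_i·y_{i+1} − x_{i+1}·y_i), indices taken mod 8.
Σ = (-65) + (-40) + (-55.5) + (-49.5) + (-168.75) + (-112.5) + (-126.75) + (-15) = -633
Area = |Σ|/2 = 316.5.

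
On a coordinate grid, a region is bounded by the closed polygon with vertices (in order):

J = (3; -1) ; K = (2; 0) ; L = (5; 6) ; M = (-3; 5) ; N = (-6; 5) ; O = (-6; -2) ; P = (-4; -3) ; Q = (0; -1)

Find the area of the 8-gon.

Σ = (2) + (12) + (43) + (15) + (42) + (10) + (4) + (3) = 131
Area = |Σ|/2 = 65.5.

65.5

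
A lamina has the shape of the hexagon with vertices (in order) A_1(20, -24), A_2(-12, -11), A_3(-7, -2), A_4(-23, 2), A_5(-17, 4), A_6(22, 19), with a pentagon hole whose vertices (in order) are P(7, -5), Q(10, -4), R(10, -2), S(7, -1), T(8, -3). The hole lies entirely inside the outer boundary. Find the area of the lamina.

992

Outer boundary:
Σ = (-508) + (-53) + (-60) + (-58) + (-411) + (-908) = -1998
Area = |Σ|/2 = 999.
Hole:
Apply the shoelace formula: 2A = Σ (x_i·y_{i+1} − x_{i+1}·y_i), indices taken mod 5.
Σ = (22) + (20) + (4) + (-13) + (-19) = 14
Area = |Σ|/2 = 7.
Net area = 999 − 7 = 992.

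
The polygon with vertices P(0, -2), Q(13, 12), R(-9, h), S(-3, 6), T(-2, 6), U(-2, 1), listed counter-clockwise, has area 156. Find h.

The doubled signed area Σ (x_i y_{i+1} − x_{i+1} y_i) is linear in h.
With h=0 it equals 88; the coefficient of h is 16 (from the two edges through R).
So 16·h + 88 = 2·156 = 312 ⇒ h = 14.

14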